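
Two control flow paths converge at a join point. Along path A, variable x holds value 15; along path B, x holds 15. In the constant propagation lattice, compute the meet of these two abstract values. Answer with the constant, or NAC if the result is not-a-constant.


Meet operation: if both paths give the same constant, result is that constant; if they differ, result is NAC (not-a-constant).
Path A: 15, Path B: 15 -> equal
Result: constant -> 15

15


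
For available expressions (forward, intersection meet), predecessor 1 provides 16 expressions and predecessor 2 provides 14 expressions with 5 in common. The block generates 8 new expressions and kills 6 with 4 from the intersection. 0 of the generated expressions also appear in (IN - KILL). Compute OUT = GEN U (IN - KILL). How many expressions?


IN = intersection of predecessors = 5
IN - KILL = 5 - 4 = 1
|OUT| = |GEN| + |IN - KILL| - |GEN ∩ (IN - KILL)| = 8 + 1 - 0 = 9

9


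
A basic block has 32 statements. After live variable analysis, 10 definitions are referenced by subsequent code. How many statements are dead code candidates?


Dead code = total statements - live definitions
= 32 - 10 = 22

22


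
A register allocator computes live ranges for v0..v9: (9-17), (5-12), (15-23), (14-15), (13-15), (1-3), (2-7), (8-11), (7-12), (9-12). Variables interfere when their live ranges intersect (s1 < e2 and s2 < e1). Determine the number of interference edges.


Check all pairs for overlapping intervals.
Two intervals (s1,e1) and (s2,e2) overlap if s1 < e2 and s2 < e1.
v0 (9-17) vs v1..v9: overlaps v1, v2, v3, v4, v7, v8, v9 -> 7
v1 (5-12) vs v2..v9: overlaps v6, v7, v8, v9 -> 4
v2 (15-23) vs v3..v9: overlaps none -> 0
v3 (14-15) vs v4..v9: overlaps v4 -> 1
v4 (13-15) vs v5..v9: overlaps none -> 0
v5 (1-3) vs v6..v9: overlaps v6 -> 1
v6 (2-7) vs v7..v9: overlaps none -> 0
v7 (8-11) vs v8..v9: overlaps v8, v9 -> 2
v8 (7-12) vs v9: overlaps v9 -> 1
Total overlapping pairs = 7 + 4 + 0 + 1 + 0 + 1 + 0 + 2 + 1 = 16

16


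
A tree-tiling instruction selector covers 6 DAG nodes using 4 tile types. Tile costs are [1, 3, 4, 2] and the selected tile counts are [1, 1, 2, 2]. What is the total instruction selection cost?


Total cost = sum(count_i * cost_i)
= 1*1 + 1*3 + 2*4 + 2*2
= 16

16


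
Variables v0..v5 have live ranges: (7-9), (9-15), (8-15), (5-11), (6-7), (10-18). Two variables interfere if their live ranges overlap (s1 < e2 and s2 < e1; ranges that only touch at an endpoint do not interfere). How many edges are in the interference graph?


Check all pairs for overlapping intervals.
Two intervals (s1,e1) and (s2,e2) overlap if s1 < e2 and s2 < e1.
v0 (7-9) vs v1..v5: overlaps v2, v3 -> 2
v1 (9-15) vs v2..v5: overlaps v2, v3, v5 -> 3
v2 (8-15) vs v3..v5: overlaps v3, v5 -> 2
v3 (5-11) vs v4..v5: overlaps v4, v5 -> 2
v4 (6-7) vs v5: overlaps none -> 0
Total overlapping pairs = 2 + 3 + 2 + 2 + 0 = 9

9


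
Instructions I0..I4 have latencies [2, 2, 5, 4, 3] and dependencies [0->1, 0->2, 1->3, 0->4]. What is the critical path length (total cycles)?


Compute longest path through dependency graph: dist(Ik) = max over predecessors of dist + latency(Ik).
dist(I0) = latency 2 = 2
dist(I1) = dist(I0) + 2 = 2 + 2 = 4
dist(I2) = dist(I0) + 5 = 2 + 5 = 7
dist(I3) = dist(I1) + 4 = 4 + 4 = 8
dist(I4) = dist(I0) + 3 = 2 + 3 = 5
Critical path = max dist = 8

8


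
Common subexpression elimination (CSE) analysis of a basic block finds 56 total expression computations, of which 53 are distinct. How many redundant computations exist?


CSE count = total expressions - unique expressions
= 56 - 53 = 3

3


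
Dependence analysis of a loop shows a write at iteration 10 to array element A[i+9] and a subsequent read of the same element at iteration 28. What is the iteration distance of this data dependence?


Distance = read iteration - write iteration
= 28 - 10 = 18

18


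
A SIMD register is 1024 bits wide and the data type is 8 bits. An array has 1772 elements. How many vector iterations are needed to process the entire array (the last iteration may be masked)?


Width = 1024 / 8 = 128 elements per vector op
Iterations = ceil(1772 / 128) = 14

14


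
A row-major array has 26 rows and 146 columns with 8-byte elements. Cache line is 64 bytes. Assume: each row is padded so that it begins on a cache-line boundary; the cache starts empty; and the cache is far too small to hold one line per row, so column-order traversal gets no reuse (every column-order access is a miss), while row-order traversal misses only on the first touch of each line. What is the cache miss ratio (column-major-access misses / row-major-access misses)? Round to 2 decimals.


Each row occupies 146 * 8 = 1168 bytes and starts on a line boundary, so it spans ceil(1168 / 64) = 19 cache lines.
Row-major traversal misses (one per line touched): 26 * ceil(146 * 8 / 64) = 494
Column-major traversal misses (no reuse, every access misses): 26 * 146 = 3796
Ratio = 3796 / 494 = 7.68

7.68


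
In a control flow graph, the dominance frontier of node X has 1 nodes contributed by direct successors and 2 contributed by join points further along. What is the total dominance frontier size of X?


DF(X) = direct successor contributions + join point contributions
= 1 + 2 = 3

3


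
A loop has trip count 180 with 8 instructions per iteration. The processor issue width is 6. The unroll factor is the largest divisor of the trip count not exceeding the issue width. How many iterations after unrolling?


Largest divisor of 180 <= 6 is 6
New iterations = 180 / 6 = 30

30


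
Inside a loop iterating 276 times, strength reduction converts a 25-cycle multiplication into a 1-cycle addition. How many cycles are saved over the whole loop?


Per-iteration saving = 25 - 1 = 24
Total saved = 276 * 24 = 6624

6624


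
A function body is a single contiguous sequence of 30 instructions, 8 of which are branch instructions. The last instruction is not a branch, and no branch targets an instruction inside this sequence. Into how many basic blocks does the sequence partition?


With no in-sequence branch targets, the leaders are the first instruction plus the instruction after each branch.
Number of basic blocks = branches + 1
= 8 + 1 = 9

9


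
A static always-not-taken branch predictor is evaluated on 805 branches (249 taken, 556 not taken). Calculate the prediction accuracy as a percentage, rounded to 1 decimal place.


Predictor: always-not-taken
Correct predictions = 556
Accuracy = 556 / 805 * 100 = 69.1%

69.1


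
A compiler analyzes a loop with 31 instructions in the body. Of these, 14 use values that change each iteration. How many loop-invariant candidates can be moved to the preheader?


Invariant candidates = total - loop-dependent
= 31 - 14 = 17

17


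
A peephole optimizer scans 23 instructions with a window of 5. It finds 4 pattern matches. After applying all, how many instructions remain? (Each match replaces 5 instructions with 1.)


Each match removes 4 instructions.
Total removed = 4 * 4 = 16
Remaining = 23 - 16 = 7

7


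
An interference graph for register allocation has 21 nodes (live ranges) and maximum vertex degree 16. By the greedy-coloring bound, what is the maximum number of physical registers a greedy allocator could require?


Greedy coloring never needs more than (max_degree + 1) colors: when coloring a vertex, at most max_degree neighbors are already colored.
Upper bound = 16 + 1 = 17

17


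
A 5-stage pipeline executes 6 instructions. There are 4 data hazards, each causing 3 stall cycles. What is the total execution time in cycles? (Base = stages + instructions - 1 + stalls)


Base cycles = 5 + 6 - 1 = 10
Total stalls = 4 * 3 = 12
Total = 10 + 12 = 22

22


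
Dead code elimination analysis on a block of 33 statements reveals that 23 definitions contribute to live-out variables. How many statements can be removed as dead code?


Dead code = total statements - live definitions
= 33 - 23 = 10

10


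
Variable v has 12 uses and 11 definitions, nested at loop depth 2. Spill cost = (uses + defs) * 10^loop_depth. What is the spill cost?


uses + defs = 12 + 11 = 23
10^2 = 100
Spill cost = 23 * 100 = 2300

2300


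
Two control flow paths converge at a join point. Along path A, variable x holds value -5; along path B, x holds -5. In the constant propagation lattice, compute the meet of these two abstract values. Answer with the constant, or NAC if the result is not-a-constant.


Meet operation: if both paths give the same constant, result is that constant; if they differ, result is NAC (not-a-constant).
Path A: -5, Path B: -5 -> equal
Result: constant -> -5

-5


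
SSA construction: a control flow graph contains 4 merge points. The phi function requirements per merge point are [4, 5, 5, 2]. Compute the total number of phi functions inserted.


Total phi functions = sum of phi functions at each join node
= 4 + 5 + 5 + 2 = 16

16


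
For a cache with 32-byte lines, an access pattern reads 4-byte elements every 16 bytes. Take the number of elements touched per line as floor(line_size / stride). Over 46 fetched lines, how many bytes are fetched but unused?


Elements per line = floor(32 / 16) = 2
Bytes used per line = 2 * 4 = 8
Wasted per line = 32 - 8 = 24
Total wasted = 24 * 46 = 1104

1104


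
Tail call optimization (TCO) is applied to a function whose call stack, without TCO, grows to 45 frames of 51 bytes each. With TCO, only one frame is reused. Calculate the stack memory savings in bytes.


Without TCO: 45 * 51 = 2295 bytes
With TCO: reuse 1 frame = 51 bytes
Savings = 2295 - 51 = 2244

2244


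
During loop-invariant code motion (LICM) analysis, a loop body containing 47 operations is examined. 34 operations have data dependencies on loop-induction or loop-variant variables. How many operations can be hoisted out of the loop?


Invariant candidates = total - loop-dependent
= 47 - 34 = 13

13


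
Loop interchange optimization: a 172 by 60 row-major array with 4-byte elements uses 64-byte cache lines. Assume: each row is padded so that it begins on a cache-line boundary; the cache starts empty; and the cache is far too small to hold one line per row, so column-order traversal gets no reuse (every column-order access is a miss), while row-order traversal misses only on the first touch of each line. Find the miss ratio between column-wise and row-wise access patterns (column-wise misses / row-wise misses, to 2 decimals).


Each row occupies 60 * 4 = 240 bytes and starts on a line boundary, so it spans ceil(240 / 64) = 4 cache lines.
Row-major traversal misses (one per line touched): 172 * ceil(60 * 4 / 64) = 688
Column-major traversal misses (no reuse, every access misses): 172 * 60 = 10320
Ratio = 10320 / 688 = 15.0

15.0


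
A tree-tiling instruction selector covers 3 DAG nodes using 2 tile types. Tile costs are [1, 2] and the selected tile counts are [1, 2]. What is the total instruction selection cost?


Total cost = sum(count_i * cost_i)
= 1*1 + 2*2
= 5

5


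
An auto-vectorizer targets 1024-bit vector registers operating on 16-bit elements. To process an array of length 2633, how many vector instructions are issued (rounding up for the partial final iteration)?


Width = 1024 / 16 = 64 elements per vector op
Iterations = ceil(2633 / 64) = 42

42


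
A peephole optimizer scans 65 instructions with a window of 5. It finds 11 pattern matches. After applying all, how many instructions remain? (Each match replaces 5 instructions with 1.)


Each match removes 4 instructions.
Total removed = 11 * 4 = 44
Remaining = 65 - 44 = 21

21


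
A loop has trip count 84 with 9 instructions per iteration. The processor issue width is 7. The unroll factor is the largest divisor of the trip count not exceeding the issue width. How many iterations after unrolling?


Largest divisor of 84 <= 7 is 7
New iterations = 84 / 7 = 12

12


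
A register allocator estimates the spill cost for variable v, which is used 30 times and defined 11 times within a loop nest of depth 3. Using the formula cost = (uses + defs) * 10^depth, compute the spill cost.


uses + defs = 30 + 11 = 41
10^3 = 1000
Spill cost = 41 * 1000 = 41000

41000


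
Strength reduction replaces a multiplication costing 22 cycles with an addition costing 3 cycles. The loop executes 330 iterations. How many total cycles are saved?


Per-iteration saving = 22 - 3 = 19
Total saved = 330 * 19 = 6270

6270


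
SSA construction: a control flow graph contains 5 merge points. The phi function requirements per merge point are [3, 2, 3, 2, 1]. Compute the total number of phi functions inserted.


Total phi functions = sum of phi functions at each join node
= 3 + 2 + 3 + 2 + 1 = 11

11


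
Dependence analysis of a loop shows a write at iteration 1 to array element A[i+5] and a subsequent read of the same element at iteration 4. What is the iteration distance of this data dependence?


Distance = read iteration - write iteration
= 4 - 1 = 3

3


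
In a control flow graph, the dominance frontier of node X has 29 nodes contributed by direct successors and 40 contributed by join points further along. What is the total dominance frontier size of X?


DF(X) = direct successor contributions + join point contributions
= 29 + 40 = 69

69


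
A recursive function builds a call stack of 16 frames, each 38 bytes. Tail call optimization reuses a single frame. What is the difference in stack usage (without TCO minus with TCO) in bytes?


Without TCO: 16 * 38 = 608 bytes
With TCO: reuse 1 frame = 38 bytes
Savings = 608 - 38 = 570

570


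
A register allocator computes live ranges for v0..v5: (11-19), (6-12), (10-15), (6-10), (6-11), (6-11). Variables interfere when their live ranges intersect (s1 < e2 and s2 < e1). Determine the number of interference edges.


Check all pairs for overlapping intervals.
Two intervals (s1,e1) and (s2,e2) overlap if s1 < e2 and s2 < e1.
v0 (11-19) vs v1..v5: overlaps v1, v2 -> 2
v1 (6-12) vs v2..v5: overlaps v2, v3, v4, v5 -> 4
v2 (10-15) vs v3..v5: overlaps v4, v5 -> 2
v3 (6-10) vs v4..v5: overlaps v4, v5 -> 2
v4 (6-11) vs v5: overlaps v5 -> 1
Total overlapping pairs = 2 + 4 + 2 + 2 + 1 = 11

11


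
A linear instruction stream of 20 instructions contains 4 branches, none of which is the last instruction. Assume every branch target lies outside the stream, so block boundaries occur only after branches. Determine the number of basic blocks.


With no in-sequence branch targets, the leaders are the first instruction plus the instruction after each branch.
Number of basic blocks = branches + 1
= 4 + 1 = 5

5


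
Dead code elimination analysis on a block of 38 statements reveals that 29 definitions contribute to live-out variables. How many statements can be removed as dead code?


Dead code = total statements - live definitions
= 38 - 29 = 9

9


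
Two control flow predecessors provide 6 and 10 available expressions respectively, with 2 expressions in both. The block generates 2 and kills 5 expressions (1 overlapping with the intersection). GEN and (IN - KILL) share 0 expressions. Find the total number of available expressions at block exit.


IN = intersection of predecessors = 2
IN - KILL = 2 - 1 = 1
|OUT| = |GEN| + |IN - KILL| - |GEN ∩ (IN - KILL)| = 2 + 1 - 0 = 3

3


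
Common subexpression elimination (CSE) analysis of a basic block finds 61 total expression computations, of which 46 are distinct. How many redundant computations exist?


CSE count = total expressions - unique expressions
= 61 - 46 = 15

15


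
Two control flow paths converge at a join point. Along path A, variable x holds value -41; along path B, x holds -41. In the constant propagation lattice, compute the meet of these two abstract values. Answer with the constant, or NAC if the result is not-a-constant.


Meet operation: if both paths give the same constant, result is that constant; if they differ, result is NAC (not-a-constant).
Path A: -41, Path B: -41 -> equal
Result: constant -> -41

-41


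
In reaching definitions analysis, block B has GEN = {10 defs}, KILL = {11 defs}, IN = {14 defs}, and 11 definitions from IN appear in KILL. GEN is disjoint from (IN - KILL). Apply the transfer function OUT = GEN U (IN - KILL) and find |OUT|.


IN - KILL: 14 - 11 = 3 surviving definitions
OUT = GEN + surviving = 10 + 3 = 13

13


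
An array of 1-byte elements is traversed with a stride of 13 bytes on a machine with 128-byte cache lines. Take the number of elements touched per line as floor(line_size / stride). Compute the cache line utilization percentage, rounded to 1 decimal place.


Elements per cache line = floor(128 / 13) = 9
Bytes used = 9 * 1 = 9
Utilization = 9 / 128 * 100 = 7.0%

7.0


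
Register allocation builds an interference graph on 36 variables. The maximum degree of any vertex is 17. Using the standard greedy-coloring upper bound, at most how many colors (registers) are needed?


Greedy coloring never needs more than (max_degree + 1) colors: when coloring a vertex, at most max_degree neighbors are already colored.
Upper bound = 17 + 1 = 18

18


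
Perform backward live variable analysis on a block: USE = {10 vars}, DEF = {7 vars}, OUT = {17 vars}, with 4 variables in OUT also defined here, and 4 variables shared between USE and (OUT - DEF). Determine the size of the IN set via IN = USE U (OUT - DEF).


OUT - DEF: 17 - 4 = 13
|IN| = |USE| + |OUT - DEF| - |USE ∩ (OUT - DEF)| = 10 + 13 - 4 = 19

19


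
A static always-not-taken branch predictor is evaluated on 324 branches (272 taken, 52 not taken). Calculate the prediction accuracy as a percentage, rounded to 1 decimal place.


Predictor: always-not-taken
Correct predictions = 52
Accuracy = 52 / 324 * 100 = 16.0%

16.0


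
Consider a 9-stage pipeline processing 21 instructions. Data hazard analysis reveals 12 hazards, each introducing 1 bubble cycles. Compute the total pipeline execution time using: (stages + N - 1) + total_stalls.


Base cycles = 9 + 21 - 1 = 29
Total stalls = 12 * 1 = 12
Total = 29 + 12 = 41

41


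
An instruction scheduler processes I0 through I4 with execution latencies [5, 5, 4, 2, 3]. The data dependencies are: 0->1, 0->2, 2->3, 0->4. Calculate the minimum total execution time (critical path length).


Compute longest path through dependency graph: dist(Ik) = max over predecessors of dist + latency(Ik).
dist(I0) = latency 5 = 5
dist(I1) = dist(I0) + 5 = 5 + 5 = 10
dist(I2) = dist(I0) + 4 = 5 + 4 = 9
dist(I3) = dist(I2) + 2 = 9 + 2 = 11
dist(I4) = dist(I0) + 3 = 5 + 3 = 8
Critical path = max dist = 11

11


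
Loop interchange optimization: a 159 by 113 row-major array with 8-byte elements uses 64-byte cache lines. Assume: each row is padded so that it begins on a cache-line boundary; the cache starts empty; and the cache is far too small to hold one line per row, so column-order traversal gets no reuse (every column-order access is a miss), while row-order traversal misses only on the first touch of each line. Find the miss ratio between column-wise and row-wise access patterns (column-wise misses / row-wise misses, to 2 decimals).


Each row occupies 113 * 8 = 904 bytes and starts on a line boundary, so it spans ceil(904 / 64) = 15 cache lines.
Row-major traversal misses (one per line touched): 159 * ceil(113 * 8 / 64) = 2385
Column-major traversal misses (no reuse, every access misses): 159 * 113 = 17967
Ratio = 17967 / 2385 = 7.53

7.53


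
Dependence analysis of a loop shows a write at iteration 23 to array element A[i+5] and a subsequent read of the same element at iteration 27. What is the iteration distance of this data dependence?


Distance = read iteration - write iteration
= 27 - 23 = 4

4


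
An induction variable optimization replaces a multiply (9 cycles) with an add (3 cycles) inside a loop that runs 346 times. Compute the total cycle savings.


Per-iteration saving = 9 - 3 = 6
Total saved = 346 * 6 = 2076

2076


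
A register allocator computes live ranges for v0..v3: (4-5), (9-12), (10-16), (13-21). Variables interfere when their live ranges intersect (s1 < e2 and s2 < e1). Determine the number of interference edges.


Check all pairs for overlapping intervals.
Two intervals (s1,e1) and (s2,e2) overlap if s1 < e2 and s2 < e1.
v0 (4-5) vs v1..v3: overlaps none -> 0
v1 (9-12) vs v2..v3: overlaps v2 -> 1
v2 (10-16) vs v3: overlaps v3 -> 1
Total overlapping pairs = 0 + 1 + 1 = 2

2


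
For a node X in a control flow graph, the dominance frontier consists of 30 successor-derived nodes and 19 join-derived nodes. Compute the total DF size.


DF(X) = direct successor contributions + join point contributions
= 30 + 19 = 49

49


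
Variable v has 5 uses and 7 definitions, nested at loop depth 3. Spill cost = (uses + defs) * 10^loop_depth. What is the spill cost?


uses + defs = 5 + 7 = 12
10^3 = 1000
Spill cost = 12 * 1000 = 12000

12000


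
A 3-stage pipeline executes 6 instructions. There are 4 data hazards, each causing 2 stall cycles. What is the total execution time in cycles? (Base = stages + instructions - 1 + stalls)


Base cycles = 3 + 6 - 1 = 8
Total stalls = 4 * 2 = 8
Total = 8 + 8 = 16

16


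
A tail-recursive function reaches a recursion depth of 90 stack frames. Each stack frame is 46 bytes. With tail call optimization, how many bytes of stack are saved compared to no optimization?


Without TCO: 90 * 46 = 4140 bytes
With TCO: reuse 1 frame = 46 bytes
Savings = 4140 - 46 = 4094

4094


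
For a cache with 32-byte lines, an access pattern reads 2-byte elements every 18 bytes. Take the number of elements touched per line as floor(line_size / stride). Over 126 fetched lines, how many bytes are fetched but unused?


Elements per line = floor(32 / 18) = 1
Bytes used per line = 1 * 2 = 2
Wasted per line = 32 - 2 = 30
Total wasted = 30 * 126 = 3780

3780


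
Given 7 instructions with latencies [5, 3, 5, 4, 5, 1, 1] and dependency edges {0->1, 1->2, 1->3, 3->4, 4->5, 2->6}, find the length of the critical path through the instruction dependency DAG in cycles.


Compute longest path through dependency graph: dist(Ik) = max over predecessors of dist + latency(Ik).
dist(I0) = latency 5 = 5
dist(I1) = dist(I0) + 3 = 5 + 3 = 8
dist(I2) = dist(I1) + 5 = 8 + 5 = 13
dist(I3) = dist(I1) + 4 = 8 + 4 = 12
dist(I4) = dist(I3) + 5 = 12 + 5 = 17
dist(I5) = dist(I4) + 1 = 17 + 1 = 18
dist(I6) = dist(I2) + 1 = 13 + 1 = 14
Critical path = max dist = 18

18


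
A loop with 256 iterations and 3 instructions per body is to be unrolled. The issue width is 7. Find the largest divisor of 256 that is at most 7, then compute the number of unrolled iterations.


Largest divisor of 256 <= 7 is 4
New iterations = 256 / 4 = 64

64


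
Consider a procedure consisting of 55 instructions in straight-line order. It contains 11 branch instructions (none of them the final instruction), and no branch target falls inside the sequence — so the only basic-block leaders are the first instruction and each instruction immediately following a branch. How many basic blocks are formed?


With no in-sequence branch targets, the leaders are the first instruction plus the instruction after each branch.
Number of basic blocks = branches + 1
= 11 + 1 = 12

12


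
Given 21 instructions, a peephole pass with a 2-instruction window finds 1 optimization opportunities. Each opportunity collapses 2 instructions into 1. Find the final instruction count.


Each match removes 1 instructions.
Total removed = 1 * 1 = 1
Remaining = 21 - 1 = 20

20


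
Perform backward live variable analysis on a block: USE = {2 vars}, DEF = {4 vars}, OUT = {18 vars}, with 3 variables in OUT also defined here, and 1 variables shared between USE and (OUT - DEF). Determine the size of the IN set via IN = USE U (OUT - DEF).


OUT - DEF: 18 - 3 = 15
|IN| = |USE| + |OUT - DEF| - |USE ∩ (OUT - DEF)| = 2 + 15 - 1 = 16

16


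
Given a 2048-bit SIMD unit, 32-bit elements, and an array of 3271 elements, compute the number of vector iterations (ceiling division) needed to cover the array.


Width = 2048 / 32 = 64 elements per vector op
Iterations = ceil(3271 / 64) = 52

52


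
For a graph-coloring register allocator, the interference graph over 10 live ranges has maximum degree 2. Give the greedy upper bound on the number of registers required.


Greedy coloring never needs more than (max_degree + 1) colors: when coloring a vertex, at most max_degree neighbors are already colored.
Upper bound = 2 + 1 = 3

3


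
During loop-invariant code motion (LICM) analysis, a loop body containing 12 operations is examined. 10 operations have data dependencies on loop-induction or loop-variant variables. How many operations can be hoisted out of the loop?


Invariant candidates = total - loop-dependent
= 12 - 10 = 2

2


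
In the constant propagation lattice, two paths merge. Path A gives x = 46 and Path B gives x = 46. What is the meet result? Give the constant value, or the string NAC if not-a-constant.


Meet operation: if both paths give the same constant, result is that constant; if they differ, result is NAC (not-a-constant).
Path A: 46, Path B: 46 -> equal
Result: constant -> 46

46


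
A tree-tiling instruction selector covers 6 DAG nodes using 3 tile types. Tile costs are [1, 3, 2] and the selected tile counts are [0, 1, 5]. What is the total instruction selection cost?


Total cost = sum(count_i * cost_i)
= 0*1 + 1*3 + 5*2
= 13

13


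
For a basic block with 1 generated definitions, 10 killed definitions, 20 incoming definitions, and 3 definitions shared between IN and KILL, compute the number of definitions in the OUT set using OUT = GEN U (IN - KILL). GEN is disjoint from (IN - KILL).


IN - KILL: 20 - 3 = 17 surviving definitions
OUT = GEN + surviving = 1 + 17 = 18

18


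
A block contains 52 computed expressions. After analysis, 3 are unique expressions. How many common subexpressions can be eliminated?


CSE count = total expressions - unique expressions
= 52 - 3 = 49

49


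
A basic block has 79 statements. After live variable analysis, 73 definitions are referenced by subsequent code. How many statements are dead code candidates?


Dead code = total statements - live definitions
= 79 - 73 = 6

6


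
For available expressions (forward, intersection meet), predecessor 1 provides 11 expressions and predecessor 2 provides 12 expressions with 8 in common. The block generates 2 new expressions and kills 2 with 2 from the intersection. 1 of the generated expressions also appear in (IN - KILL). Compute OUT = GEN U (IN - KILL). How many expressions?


IN = intersection of predecessors = 8
IN - KILL = 8 - 2 = 6
|OUT| = |GEN| + |IN - KILL| - |GEN ∩ (IN - KILL)| = 2 + 6 - 1 = 7

7


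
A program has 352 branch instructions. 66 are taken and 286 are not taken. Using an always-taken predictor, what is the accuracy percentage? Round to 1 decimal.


Predictor: always-taken
Correct predictions = 66
Accuracy = 66 / 352 * 100 = 18.8%

18.8


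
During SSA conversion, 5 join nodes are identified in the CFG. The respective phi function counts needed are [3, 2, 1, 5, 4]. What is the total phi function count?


Total phi functions = sum of phi functions at each join node
= 3 + 2 + 1 + 5 + 4 = 15

15


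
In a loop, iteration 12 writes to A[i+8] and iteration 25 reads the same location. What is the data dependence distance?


Distance = read iteration - write iteration
= 25 - 12 = 13

13


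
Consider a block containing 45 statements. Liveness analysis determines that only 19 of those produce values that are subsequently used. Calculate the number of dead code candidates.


Dead code = total statements - live definitions
= 45 - 19 = 26

26


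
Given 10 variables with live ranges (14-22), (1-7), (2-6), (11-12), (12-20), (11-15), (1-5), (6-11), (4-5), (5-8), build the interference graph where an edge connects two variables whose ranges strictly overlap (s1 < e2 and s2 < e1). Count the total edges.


Check all pairs for overlapping intervals.
Two intervals (s1,e1) and (s2,e2) overlap if s1 < e2 and s2 < e1.
v0 (14-22) vs v1..v9: overlaps v4, v5 -> 2
v1 (1-7) vs v2..v9: overlaps v2, v6, v7, v8, v9 -> 5
v2 (2-6) vs v3..v9: overlaps v6, v8, v9 -> 3
v3 (11-12) vs v4..v9: overlaps v5 -> 1
v4 (12-20) vs v5..v9: overlaps v5 -> 1
v5 (11-15) vs v6..v9: overlaps none -> 0
v6 (1-5) vs v7..v9: overlaps v8 -> 1
v7 (6-11) vs v8..v9: overlaps v9 -> 1
v8 (4-5) vs v9: overlaps none -> 0
Total overlapping pairs = 2 + 5 + 3 + 1 + 1 + 0 + 1 + 1 + 0 = 14

14


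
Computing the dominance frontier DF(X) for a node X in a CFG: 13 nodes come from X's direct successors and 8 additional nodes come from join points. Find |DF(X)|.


DF(X) = direct successor contributions + join point contributions
= 13 + 8 = 21

21


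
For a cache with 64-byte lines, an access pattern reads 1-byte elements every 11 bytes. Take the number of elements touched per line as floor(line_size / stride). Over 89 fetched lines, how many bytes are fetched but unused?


Elements per line = floor(64 / 11) = 5
Bytes used per line = 5 * 1 = 5
Wasted per line = 64 - 5 = 59
Total wasted = 59 * 89 = 5251

5251


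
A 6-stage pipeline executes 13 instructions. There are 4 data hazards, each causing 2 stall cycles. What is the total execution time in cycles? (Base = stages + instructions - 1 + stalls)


Base cycles = 6 + 13 - 1 = 18
Total stalls = 4 * 2 = 8
Total = 18 + 8 = 26

26


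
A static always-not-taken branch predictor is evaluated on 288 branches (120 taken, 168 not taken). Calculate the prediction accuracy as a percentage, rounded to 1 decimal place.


Predictor: always-not-taken
Correct predictions = 168
Accuracy = 168 / 288 * 100 = 58.3%

58.3


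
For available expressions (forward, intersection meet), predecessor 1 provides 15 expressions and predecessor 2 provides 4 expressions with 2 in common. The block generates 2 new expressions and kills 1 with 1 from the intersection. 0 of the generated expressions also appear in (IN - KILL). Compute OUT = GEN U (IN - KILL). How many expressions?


IN = intersection of predecessors = 2
IN - KILL = 2 - 1 = 1
|OUT| = |GEN| + |IN - KILL| - |GEN ∩ (IN - KILL)| = 2 + 1 - 0 = 3

3


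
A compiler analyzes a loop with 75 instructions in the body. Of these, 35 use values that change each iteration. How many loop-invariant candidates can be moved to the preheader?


Invariant candidates = total - loop-dependent
= 75 - 35 = 40

40


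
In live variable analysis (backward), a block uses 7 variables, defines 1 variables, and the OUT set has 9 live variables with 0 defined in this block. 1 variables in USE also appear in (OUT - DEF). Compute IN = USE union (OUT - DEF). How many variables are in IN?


OUT - DEF: 9 - 0 = 9
|IN| = |USE| + |OUT - DEF| - |USE ∩ (OUT - DEF)| = 7 + 9 - 1 = 15

15


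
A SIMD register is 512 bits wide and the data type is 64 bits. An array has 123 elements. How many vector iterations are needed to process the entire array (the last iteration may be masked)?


Width = 512 / 64 = 8 elements per vector op
Iterations = ceil(123 / 8) = 16

16


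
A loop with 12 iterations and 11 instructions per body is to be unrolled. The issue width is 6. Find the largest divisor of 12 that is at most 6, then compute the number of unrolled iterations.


Largest divisor of 12 <= 6 is 6
New iterations = 12 / 6 = 2

2


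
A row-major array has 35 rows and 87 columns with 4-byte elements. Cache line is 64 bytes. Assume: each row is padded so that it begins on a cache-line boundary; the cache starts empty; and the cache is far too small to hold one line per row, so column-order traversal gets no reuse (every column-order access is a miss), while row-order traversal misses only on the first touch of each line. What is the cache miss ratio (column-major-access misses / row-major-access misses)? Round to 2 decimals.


Each row occupies 87 * 4 = 348 bytes and starts on a line boundary, so it spans ceil(348 / 64) = 6 cache lines.
Row-major traversal misses (one per line touched): 35 * ceil(87 * 4 / 64) = 210
Column-major traversal misses (no reuse, every access misses): 35 * 87 = 3045
Ratio = 3045 / 210 = 14.5

14.5


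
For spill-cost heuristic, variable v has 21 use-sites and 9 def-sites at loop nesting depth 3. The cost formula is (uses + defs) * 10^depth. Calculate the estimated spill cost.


uses + defs = 21 + 9 = 30
10^3 = 1000
Spill cost = 30 * 1000 = 30000

30000


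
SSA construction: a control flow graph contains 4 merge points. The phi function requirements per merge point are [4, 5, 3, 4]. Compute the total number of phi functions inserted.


Total phi functions = sum of phi functions at each join node
= 4 + 5 + 3 + 4 = 16

16


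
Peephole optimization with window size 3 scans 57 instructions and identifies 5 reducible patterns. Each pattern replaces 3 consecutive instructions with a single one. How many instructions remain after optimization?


Each match removes 2 instructions.
Total removed = 5 * 2 = 10
Remaining = 57 - 10 = 47

47


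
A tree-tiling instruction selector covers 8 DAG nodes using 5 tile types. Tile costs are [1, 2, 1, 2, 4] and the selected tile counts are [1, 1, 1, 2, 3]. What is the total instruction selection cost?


Total cost = sum(count_i * cost_i)
= 1*1 + 1*2 + 1*1 + 2*2 + 3*4
= 20

20


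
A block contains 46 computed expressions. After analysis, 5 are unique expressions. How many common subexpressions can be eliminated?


CSE count = total expressions - unique expressions
= 46 - 5 = 41

41


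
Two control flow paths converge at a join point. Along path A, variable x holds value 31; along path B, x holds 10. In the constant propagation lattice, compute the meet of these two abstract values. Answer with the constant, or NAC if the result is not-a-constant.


Meet operation: if both paths give the same constant, result is that constant; if they differ, result is NAC (not-a-constant).
Path A: 31, Path B: 10 -> differ
Result: not-a-constant -> NAC

NAC


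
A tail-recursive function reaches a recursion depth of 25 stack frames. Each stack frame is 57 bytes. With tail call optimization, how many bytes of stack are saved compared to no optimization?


Without TCO: 25 * 57 = 1425 bytes
With TCO: reuse 1 frame = 57 bytes
Savings = 1425 - 57 = 1368

1368


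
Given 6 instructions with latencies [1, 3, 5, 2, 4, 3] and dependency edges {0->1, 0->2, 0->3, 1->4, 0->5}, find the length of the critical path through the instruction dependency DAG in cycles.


Compute longest path through dependency graph: dist(Ik) = max over predecessors of dist + latency(Ik).
dist(I0) = latency 1 = 1
dist(I1) = dist(I0) + 3 = 1 + 3 = 4
dist(I2) = dist(I0) + 5 = 1 + 5 = 6
dist(I3) = dist(I0) + 2 = 1 + 2 = 3
dist(I4) = dist(I1) + 4 = 4 + 4 = 8
dist(I5) = dist(I0) + 3 = 1 + 3 = 4
Critical path = max dist = 8

8


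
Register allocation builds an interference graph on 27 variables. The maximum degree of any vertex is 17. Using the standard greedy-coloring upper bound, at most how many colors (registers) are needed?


Greedy coloring never needs more than (max_degree + 1) colors: when coloring a vertex, at most max_degree neighbors are already colored.
Upper bound = 17 + 1 = 18

18


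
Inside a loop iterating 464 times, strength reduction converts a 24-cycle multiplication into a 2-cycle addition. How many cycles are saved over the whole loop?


Per-iteration saving = 24 - 2 = 22
Total saved = 464 * 22 = 10208

10208


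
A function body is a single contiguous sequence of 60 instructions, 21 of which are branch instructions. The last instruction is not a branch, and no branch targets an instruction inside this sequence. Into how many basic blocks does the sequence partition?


With no in-sequence branch targets, the leaders are the first instruction plus the instruction after each branch.
Number of basic blocks = branches + 1
= 21 + 1 = 22

22


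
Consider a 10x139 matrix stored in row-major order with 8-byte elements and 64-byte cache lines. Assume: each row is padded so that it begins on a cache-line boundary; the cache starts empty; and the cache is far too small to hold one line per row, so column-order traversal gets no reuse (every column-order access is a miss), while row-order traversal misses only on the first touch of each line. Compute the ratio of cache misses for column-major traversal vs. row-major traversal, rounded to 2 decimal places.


Each row occupies 139 * 8 = 1112 bytes and starts on a line boundary, so it spans ceil(1112 / 64) = 18 cache lines.
Row-major traversal misses (one per line touched): 10 * ceil(139 * 8 / 64) = 180
Column-major traversal misses (no reuse, every access misses): 10 * 139 = 1390
Ratio = 1390 / 180 = 7.72

7.72


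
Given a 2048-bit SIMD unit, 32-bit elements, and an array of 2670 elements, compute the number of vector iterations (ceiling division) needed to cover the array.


Width = 2048 / 32 = 64 elements per vector op
Iterations = ceil(2670 / 64) = 42

42


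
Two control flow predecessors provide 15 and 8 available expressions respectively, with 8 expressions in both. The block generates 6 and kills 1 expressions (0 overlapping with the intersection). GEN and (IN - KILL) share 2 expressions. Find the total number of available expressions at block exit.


IN = intersection of predecessors = 8
IN - KILL = 8 - 0 = 8
|OUT| = |GEN| + |IN - KILL| - |GEN ∩ (IN - KILL)| = 6 + 8 - 2 = 12

12


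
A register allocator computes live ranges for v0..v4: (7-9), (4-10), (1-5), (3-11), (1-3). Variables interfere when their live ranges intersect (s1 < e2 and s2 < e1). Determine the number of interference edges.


Check all pairs for overlapping intervals.
Two intervals (s1,e1) and (s2,e2) overlap if s1 < e2 and s2 < e1.
v0 (7-9) vs v1..v4: overlaps v1, v3 -> 2
v1 (4-10) vs v2..v4: overlaps v2, v3 -> 2
v2 (1-5) vs v3..v4: overlaps v3, v4 -> 2
v3 (3-11) vs v4: overlaps none -> 0
Total overlapping pairs = 2 + 2 + 2 + 0 = 6

6


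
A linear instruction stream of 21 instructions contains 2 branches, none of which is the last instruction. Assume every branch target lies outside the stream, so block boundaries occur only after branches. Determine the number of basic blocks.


With no in-sequence branch targets, the leaders are the first instruction plus the instruction after each branch.
Number of basic blocks = branches + 1
= 2 + 1 = 3

3


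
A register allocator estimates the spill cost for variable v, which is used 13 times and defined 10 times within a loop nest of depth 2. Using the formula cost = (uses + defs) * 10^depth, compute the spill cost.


uses + defs = 13 + 10 = 23
10^2 = 100
Spill cost = 23 * 100 = 2300

2300


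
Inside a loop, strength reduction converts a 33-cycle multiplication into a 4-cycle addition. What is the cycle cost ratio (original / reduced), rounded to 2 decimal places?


Ratio = mult_cost / add_cost = 33 / 4 = 8.25

8.25


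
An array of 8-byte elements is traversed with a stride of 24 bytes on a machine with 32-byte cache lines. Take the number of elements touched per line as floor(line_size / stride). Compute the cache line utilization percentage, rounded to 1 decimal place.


Elements per cache line = floor(32 / 24) = 1
Bytes used = 1 * 8 = 8
Utilization = 8 / 32 * 100 = 25.0%

25.0


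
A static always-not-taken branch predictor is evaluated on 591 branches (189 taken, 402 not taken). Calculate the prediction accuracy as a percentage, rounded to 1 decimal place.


Predictor: always-not-taken
Correct predictions = 402
Accuracy = 402 / 591 * 100 = 68.0%

68.0


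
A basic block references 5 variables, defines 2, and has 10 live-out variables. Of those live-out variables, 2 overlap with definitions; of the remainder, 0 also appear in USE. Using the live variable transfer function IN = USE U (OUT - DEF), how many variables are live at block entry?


OUT - DEF: 10 - 2 = 8
|IN| = |USE| + |OUT - DEF| - |USE ∩ (OUT - DEF)| = 5 + 8 - 0 = 13

13
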